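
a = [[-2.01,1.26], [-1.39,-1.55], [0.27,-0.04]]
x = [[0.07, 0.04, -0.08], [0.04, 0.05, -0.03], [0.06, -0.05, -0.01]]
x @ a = [[-0.22, 0.03], [-0.16, -0.03], [-0.05, 0.15]]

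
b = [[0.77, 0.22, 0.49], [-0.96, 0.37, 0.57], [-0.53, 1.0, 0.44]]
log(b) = [[(0.02+0.15j), 0.21+0.36j, (0.4-0.32j)], [-0.79+0.64j, -0.24+1.58j, 0.42-1.40j], [(-0.49-0.65j), (0.78-1.6j), -0.19+1.42j]]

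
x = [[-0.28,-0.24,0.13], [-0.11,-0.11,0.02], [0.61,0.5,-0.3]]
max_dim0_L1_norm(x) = 1.0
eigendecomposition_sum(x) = [[-0.29, -0.25, 0.13], [-0.08, -0.07, 0.04], [0.64, 0.55, -0.28]] + [[0.0, -0.0, 0.00], [-0.0, 0.0, -0.0], [0.0, -0.00, 0.00]] + [[0.01, 0.01, 0.00], [-0.02, -0.04, -0.02], [-0.03, -0.05, -0.02]]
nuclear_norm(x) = 0.99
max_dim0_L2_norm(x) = 0.68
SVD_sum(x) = [[-0.28,-0.23,0.14], [-0.11,-0.09,0.05], [0.61,0.51,-0.29]] + [[0.0, -0.00, -0.01], [0.0, -0.02, -0.03], [0.00, -0.01, -0.01]] + [[0.00, -0.00, 0.00], [-0.0, 0.00, -0.0], [0.0, -0.0, 0.00]]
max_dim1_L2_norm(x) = 0.84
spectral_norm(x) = 0.94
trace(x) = -0.69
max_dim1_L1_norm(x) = 1.41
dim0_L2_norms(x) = [0.68, 0.57, 0.33]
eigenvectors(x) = [[0.41, 0.69, -0.14], [0.12, -0.60, 0.57], [-0.91, 0.40, 0.81]]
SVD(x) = [[-0.41, 0.18, -0.89], [-0.16, 0.95, 0.27], [0.9, 0.26, -0.36]] @ diag([0.9423467478350505, 0.03964100972969831, 0.0033462206015331]) @ [[0.72, 0.6, -0.35], [0.01, -0.51, -0.86], [-0.69, 0.62, -0.38]]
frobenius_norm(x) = 0.94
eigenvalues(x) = [-0.64, 0.0, -0.05]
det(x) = 0.00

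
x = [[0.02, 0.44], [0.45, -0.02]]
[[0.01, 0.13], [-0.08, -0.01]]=x@[[-0.18, 0.00], [0.04, 0.30]]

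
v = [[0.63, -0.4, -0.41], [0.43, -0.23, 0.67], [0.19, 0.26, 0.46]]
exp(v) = [[1.66, -0.57, -0.88],[0.62, 0.77, 0.63],[0.40, 0.24, 1.61]]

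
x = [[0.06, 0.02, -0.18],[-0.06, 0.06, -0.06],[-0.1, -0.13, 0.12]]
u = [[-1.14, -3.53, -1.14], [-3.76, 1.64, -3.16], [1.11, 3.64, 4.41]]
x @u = [[-0.34, -0.83, -0.93], [-0.22, 0.09, -0.39], [0.74, 0.58, 1.05]]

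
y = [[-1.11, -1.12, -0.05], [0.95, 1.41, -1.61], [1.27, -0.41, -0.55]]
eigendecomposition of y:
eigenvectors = [[0.07-0.55j, (0.07+0.55j), 0.34+0.00j], [(-0.49+0.01j), -0.49-0.01j, (-0.87+0j)], [(-0.68+0j), -0.68-0.00j, (0.35+0j)]]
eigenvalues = [(-0.97+1.04j), (-0.97-1.04j), (1.69+0j)]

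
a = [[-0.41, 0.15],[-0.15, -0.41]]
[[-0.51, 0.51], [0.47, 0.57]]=a @ [[0.72, -1.54], [-1.4, -0.83]]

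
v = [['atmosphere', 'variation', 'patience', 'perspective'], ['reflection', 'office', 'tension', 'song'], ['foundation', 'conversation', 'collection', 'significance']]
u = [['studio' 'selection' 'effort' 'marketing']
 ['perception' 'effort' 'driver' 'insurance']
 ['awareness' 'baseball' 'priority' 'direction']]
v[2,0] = 'foundation'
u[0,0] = 'studio'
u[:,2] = ['effort', 'driver', 'priority']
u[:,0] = ['studio', 'perception', 'awareness']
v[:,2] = ['patience', 'tension', 'collection']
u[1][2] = 'driver'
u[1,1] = 'effort'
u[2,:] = ['awareness', 'baseball', 'priority', 'direction']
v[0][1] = 'variation'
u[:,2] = ['effort', 'driver', 'priority']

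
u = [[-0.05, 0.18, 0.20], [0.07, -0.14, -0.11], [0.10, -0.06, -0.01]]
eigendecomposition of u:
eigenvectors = [[0.72, -0.74, -0.43], [-0.58, 0.09, -0.71], [-0.37, -0.67, 0.56]]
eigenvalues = [-0.3, 0.11, -0.01]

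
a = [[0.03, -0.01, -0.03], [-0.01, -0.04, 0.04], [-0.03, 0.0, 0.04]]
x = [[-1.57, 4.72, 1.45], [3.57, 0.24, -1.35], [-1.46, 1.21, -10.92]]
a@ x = [[-0.04, 0.1, 0.38],[-0.19, -0.01, -0.40],[-0.01, -0.09, -0.48]]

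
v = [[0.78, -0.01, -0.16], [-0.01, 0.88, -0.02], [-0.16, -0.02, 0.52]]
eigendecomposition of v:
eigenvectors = [[-0.43, -0.9, 0.04], [-0.05, -0.02, -1.0], [-0.90, 0.43, 0.04]]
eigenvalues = [0.44, 0.86, 0.88]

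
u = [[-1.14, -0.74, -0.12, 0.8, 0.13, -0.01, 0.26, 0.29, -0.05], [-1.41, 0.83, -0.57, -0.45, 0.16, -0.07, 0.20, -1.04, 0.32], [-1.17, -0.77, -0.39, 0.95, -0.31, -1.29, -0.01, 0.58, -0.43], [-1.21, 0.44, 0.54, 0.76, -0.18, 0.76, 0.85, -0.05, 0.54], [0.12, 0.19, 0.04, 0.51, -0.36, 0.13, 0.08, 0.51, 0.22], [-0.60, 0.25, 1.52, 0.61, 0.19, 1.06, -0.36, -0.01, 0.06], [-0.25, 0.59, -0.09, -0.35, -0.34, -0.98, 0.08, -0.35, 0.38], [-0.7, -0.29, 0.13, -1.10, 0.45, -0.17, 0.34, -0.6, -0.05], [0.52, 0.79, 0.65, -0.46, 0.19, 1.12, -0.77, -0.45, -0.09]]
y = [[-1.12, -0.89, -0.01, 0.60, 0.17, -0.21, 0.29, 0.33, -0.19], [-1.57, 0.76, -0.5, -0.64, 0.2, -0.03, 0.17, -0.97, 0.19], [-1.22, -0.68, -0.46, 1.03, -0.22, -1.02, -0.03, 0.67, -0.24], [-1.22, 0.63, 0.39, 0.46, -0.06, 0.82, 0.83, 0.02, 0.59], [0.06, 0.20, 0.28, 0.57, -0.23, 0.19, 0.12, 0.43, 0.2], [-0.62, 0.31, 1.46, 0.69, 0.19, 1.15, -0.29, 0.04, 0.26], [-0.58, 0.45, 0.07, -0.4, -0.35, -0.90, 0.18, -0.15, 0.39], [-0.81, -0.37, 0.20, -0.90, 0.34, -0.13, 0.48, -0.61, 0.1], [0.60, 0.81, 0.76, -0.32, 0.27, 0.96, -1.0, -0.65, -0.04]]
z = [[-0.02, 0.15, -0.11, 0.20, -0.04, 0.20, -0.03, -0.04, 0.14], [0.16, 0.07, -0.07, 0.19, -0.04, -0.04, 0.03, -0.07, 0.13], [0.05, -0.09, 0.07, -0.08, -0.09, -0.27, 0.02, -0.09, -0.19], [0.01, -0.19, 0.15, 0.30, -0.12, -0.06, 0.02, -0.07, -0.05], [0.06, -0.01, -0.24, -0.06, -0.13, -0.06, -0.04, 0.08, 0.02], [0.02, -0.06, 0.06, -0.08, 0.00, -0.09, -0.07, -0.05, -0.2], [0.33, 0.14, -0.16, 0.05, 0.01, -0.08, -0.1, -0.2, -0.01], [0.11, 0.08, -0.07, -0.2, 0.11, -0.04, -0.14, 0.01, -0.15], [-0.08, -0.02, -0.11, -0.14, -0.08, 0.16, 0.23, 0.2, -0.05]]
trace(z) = 0.06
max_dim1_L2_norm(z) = 0.46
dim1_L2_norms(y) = [1.65, 2.18, 2.2, 1.99, 0.88, 2.14, 1.36, 1.55, 2.03]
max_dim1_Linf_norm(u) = 1.52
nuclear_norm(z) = 2.62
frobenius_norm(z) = 1.10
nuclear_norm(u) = 12.73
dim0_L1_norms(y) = [7.8, 5.1, 4.13, 5.61, 2.03, 5.41, 3.39, 3.87, 2.2]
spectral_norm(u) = 3.23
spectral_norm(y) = 3.27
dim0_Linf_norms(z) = [0.33, 0.19, 0.24, 0.3, 0.13, 0.27, 0.23, 0.2, 0.2]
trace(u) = 0.15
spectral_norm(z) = 0.60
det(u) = -0.10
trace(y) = 0.09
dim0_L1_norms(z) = [0.84, 0.81, 1.04, 1.3, 0.62, 1.0, 0.68, 0.81, 0.94]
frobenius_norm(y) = 5.47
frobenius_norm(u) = 5.46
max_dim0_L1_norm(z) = 1.3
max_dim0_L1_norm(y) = 7.8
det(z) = -0.00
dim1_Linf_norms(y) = [1.12, 1.57, 1.22, 1.22, 0.57, 1.46, 0.9, 0.9, 1.0]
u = y + z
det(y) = 0.00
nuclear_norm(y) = 12.28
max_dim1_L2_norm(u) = 2.3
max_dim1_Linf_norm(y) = 1.57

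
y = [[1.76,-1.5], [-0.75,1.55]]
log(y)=[[0.31, -1.08],[-0.54, 0.16]]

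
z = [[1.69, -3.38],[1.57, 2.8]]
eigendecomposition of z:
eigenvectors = [[(0.83+0j), (0.83-0j)], [-0.14-0.55j, -0.14+0.55j]]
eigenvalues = [(2.24+2.24j), (2.24-2.24j)]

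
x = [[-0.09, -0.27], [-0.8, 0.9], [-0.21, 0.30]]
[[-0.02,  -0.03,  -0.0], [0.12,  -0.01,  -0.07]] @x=[[0.03,-0.02], [0.01,-0.06]]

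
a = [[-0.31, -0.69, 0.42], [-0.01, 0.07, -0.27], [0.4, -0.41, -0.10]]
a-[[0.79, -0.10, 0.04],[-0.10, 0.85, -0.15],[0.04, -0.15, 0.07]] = [[-1.1, -0.59, 0.38], [0.09, -0.78, -0.12], [0.36, -0.26, -0.17]]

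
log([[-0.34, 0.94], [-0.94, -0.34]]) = [[-0.0, 1.92],[-1.92, -0.00]]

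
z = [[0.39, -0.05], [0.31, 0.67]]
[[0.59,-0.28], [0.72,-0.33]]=z @ [[1.55, -0.73], [0.35, -0.16]]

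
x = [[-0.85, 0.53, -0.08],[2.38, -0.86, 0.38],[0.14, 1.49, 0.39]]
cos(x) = [[0.33, 0.34, -0.08],[1.31, 0.11, 0.11],[-1.31, 0.11, 0.70]]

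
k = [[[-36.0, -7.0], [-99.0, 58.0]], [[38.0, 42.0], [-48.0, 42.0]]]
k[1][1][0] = -48.0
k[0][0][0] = -36.0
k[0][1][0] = -99.0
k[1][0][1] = 42.0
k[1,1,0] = -48.0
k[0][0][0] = -36.0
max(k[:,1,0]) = -48.0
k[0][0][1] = -7.0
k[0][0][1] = -7.0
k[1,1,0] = -48.0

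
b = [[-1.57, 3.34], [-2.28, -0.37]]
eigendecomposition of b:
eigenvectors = [[(0.77+0j), (0.77-0j)], [(0.14+0.62j), (0.14-0.62j)]]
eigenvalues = [(-0.97+2.69j), (-0.97-2.69j)]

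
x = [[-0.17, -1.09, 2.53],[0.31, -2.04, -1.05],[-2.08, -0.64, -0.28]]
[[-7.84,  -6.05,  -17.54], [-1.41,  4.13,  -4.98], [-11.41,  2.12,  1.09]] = x @[[5.00, -0.44, -1.33],  [2.35, -0.69, 4.79],  [-1.75, -2.72, -4.96]]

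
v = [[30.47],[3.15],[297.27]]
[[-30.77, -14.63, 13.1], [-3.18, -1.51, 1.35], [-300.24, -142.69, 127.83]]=v @ [[-1.01,-0.48,0.43]]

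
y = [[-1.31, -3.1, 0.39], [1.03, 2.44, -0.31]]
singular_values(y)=[4.31, 0.0]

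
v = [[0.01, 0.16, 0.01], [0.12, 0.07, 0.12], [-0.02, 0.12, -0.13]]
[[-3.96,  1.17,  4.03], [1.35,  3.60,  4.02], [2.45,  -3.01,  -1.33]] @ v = [[0.02, -0.07, -0.42], [0.37, 0.95, -0.08], [-0.31, 0.02, -0.16]]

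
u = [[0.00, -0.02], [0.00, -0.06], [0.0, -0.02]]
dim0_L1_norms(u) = [0.0, 0.1]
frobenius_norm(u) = 0.07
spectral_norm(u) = 0.07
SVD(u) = [[-0.3, -0.95], [-0.90, 0.29], [-0.30, 0.1]] @ diag([0.066332495807108, 0.0]) @ [[0.00, 1.0], [-1.0, -0.0]]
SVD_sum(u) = [[0.00, -0.02], [0.0, -0.06], [0.0, -0.02]] + [[0.0, 0.0], [-0.00, 0.00], [-0.0, 0.0]]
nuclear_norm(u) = 0.07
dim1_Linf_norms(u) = [0.02, 0.06, 0.02]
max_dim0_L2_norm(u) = 0.07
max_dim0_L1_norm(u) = 0.1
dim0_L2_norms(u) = [0.0, 0.07]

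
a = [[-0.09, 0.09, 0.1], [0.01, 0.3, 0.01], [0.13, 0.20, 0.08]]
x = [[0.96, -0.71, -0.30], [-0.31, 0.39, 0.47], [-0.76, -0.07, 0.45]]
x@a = [[-0.13,-0.19,0.06],[0.09,0.18,0.01],[0.13,0.0,-0.04]]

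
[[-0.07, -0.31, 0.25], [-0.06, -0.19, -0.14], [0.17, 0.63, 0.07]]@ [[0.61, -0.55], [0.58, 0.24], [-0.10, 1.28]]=[[-0.25, 0.28], [-0.13, -0.19], [0.46, 0.15]]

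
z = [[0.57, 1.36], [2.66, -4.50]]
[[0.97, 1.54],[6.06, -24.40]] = z @ [[2.04, -4.25], [-0.14, 2.91]]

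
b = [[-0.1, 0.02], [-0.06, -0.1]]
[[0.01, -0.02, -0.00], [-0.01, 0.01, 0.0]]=b @ [[-0.12, 0.19, 0.02],[0.14, -0.23, -0.03]]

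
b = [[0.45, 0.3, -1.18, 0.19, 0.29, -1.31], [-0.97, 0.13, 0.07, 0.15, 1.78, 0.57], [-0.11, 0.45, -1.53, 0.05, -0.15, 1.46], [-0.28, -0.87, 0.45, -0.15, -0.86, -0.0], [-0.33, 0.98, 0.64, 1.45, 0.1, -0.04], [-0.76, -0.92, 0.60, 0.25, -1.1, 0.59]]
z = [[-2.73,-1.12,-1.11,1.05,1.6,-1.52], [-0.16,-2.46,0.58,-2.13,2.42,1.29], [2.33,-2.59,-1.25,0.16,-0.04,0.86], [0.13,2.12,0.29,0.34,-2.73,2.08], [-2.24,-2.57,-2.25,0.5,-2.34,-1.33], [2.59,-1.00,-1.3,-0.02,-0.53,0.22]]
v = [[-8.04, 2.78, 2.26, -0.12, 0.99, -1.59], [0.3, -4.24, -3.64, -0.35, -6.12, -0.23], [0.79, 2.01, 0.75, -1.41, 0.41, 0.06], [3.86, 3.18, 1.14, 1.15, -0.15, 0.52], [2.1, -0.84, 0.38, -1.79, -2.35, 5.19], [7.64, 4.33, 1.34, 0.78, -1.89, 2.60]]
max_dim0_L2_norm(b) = 2.29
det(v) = 14.79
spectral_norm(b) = 2.74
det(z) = 289.31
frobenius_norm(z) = 9.96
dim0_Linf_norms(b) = [0.97, 0.98, 1.53, 1.45, 1.78, 1.46]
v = b @ z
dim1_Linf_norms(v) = [8.04, 6.12, 2.01, 3.86, 5.19, 7.64]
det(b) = -0.03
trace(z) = -8.22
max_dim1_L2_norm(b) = 2.17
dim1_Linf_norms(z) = [2.73, 2.46, 2.59, 2.73, 2.57, 2.59]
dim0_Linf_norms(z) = [2.73, 2.59, 2.25, 2.13, 2.73, 2.08]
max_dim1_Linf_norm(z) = 2.73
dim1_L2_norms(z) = [3.99, 4.3, 3.8, 4.06, 4.92, 3.12]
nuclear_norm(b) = 9.89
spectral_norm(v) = 13.09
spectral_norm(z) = 6.04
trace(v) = -10.13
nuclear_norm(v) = 33.98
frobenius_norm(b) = 4.64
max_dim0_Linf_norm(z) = 2.73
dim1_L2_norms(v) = [9.0, 8.3, 2.72, 5.28, 6.4, 9.48]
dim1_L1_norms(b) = [3.72, 3.67, 3.75, 2.61, 3.54, 4.22]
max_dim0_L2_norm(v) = 11.96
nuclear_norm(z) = 20.89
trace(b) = -0.41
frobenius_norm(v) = 17.78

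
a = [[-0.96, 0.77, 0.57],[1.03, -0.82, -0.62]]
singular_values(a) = [1.99, 0.01]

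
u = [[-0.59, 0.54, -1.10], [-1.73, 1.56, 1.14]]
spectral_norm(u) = 2.61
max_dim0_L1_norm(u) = 2.32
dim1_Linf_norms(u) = [1.1, 1.73]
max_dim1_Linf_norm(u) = 1.73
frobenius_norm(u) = 2.93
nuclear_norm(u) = 3.94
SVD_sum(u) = [[-0.22, 0.2, 0.12], [-1.78, 1.60, 0.99]] + [[-0.37, 0.34, -1.22], [0.05, -0.04, 0.15]]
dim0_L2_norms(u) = [1.83, 1.65, 1.58]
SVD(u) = [[0.12,0.99], [0.99,-0.12]] @ diag([2.607878434855137, 1.3322049650926544]) @ [[-0.69,0.62,0.38], [-0.28,0.26,-0.92]]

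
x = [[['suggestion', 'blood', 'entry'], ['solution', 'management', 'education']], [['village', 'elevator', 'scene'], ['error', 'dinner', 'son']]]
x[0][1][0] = 'solution'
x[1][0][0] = 'village'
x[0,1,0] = 'solution'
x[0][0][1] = 'blood'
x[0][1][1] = 'management'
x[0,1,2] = 'education'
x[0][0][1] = 'blood'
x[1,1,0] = 'error'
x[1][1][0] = 'error'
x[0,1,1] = 'management'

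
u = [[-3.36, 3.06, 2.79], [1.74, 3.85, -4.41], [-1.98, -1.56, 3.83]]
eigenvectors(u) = [[0.11, 0.96, 0.73],[0.85, -0.07, 0.36],[-0.52, 0.27, 0.58]]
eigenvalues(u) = [6.79, -2.81, 0.34]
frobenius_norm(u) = 9.31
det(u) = -6.41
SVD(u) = [[-0.36, -0.9, -0.24], [0.73, -0.43, 0.53], [-0.58, 0.02, 0.81]] @ diag([7.848797971453111, 5.012808358674716, 0.1628581054613062]) @ [[0.46,  0.33,  -0.82], [0.45,  -0.89,  -0.11], [0.77,  0.32,  0.56]]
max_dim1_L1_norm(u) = 10.0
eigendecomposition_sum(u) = [[0.20, 0.52, -0.58], [1.52, 3.9, -4.37], [-0.94, -2.4, 2.69]] + [[-3.47, 2.29, 2.98], [0.26, -0.17, -0.23], [-0.97, 0.64, 0.84]] + [[-0.09,0.25,0.39], [-0.04,0.12,0.19], [-0.07,0.2,0.3]]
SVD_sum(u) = [[-1.31, -0.94, 2.33],  [2.64, 1.9, -4.69],  [-2.12, -1.52, 3.77]] + [[-2.02, 4.01, 0.48],[-0.97, 1.93, 0.23],[0.04, -0.08, -0.01]] + [[-0.03, -0.01, -0.02], [0.07, 0.03, 0.05], [0.1, 0.04, 0.07]]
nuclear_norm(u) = 13.02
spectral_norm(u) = 7.85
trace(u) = 4.32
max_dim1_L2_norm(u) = 6.11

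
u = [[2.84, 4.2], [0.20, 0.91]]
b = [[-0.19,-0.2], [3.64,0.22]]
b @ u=[[-0.58, -0.98],[10.38, 15.49]]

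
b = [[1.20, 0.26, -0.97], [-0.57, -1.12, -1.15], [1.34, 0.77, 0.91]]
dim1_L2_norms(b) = [1.56, 1.7, 1.79]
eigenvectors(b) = [[(0.19+0.57j),(0.19-0.57j),-0.25+0.00j],[-0.40+0.09j,-0.40-0.09j,0.94+0.00j],[(0.68+0j),0.68-0.00j,(-0.24+0j)]]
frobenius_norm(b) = 2.93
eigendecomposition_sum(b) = [[0.62+0.43j, 0.03+0.26j, -0.55+0.55j],[(-0.34+0.39j), (-0.18-0j), (-0.33-0.42j)],[(0.68-0.51j), (0.29+0.07j), 0.39+0.79j]] + [[0.62-0.43j, (0.03-0.26j), -0.55-0.55j], [-0.34-0.39j, -0.18+0.00j, -0.33+0.42j], [(0.68+0.51j), (0.29-0.07j), 0.39-0.79j]] + [[-0.03+0.00j, 0.21+0.00j, (0.13+0j)], [(0.11-0j), -0.76-0.00j, (-0.48-0j)], [(-0.03+0j), 0.20+0.00j, (0.12+0j)]]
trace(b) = 0.99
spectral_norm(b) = 2.42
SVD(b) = [[-0.17,-0.93,-0.31],[0.66,-0.34,0.67],[-0.73,-0.09,0.67]] @ diag([2.4161505129895056, 1.6089711621886134, 0.37460445516033614]) @ [[-0.65, -0.56, -0.52], [-0.65, 0.05, 0.76], [0.40, -0.83, 0.39]]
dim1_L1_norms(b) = [2.43, 2.84, 3.02]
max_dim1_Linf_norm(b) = 1.34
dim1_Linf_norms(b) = [1.2, 1.15, 1.34]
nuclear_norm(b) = 4.40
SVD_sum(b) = [[0.27, 0.23, 0.22],  [-1.03, -0.89, -0.83],  [1.15, 0.99, 0.92]] + [[0.98, -0.07, -1.14], [0.36, -0.03, -0.42], [0.09, -0.01, -0.11]] + [[-0.05, 0.10, -0.05], [0.10, -0.21, 0.1], [0.1, -0.21, 0.1]]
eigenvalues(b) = [(0.83+1.22j), (0.83-1.22j), (-0.67+0j)]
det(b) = -1.46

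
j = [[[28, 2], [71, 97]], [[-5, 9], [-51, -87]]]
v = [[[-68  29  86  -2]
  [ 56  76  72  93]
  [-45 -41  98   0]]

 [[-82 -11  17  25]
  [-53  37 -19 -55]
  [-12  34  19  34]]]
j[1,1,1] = -87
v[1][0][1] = -11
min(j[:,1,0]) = -51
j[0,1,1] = 97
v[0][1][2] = 72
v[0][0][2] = 86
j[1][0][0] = -5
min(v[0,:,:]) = -68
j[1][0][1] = 9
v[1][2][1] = 34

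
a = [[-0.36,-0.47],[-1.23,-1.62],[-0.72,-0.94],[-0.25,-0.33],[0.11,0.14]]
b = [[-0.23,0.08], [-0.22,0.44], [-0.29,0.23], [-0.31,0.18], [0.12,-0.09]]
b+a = [[-0.59, -0.39], [-1.45, -1.18], [-1.01, -0.71], [-0.56, -0.15], [0.23, 0.05]]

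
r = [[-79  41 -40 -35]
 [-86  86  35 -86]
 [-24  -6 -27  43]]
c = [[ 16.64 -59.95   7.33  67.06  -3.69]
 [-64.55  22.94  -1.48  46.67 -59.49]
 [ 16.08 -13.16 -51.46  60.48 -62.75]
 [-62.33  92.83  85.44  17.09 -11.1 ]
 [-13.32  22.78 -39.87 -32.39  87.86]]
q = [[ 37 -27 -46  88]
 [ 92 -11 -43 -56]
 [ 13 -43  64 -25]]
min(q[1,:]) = -56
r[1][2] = 35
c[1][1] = 22.94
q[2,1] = -43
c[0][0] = 16.64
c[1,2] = -1.48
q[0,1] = -27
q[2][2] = 64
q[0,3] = 88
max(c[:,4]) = 87.86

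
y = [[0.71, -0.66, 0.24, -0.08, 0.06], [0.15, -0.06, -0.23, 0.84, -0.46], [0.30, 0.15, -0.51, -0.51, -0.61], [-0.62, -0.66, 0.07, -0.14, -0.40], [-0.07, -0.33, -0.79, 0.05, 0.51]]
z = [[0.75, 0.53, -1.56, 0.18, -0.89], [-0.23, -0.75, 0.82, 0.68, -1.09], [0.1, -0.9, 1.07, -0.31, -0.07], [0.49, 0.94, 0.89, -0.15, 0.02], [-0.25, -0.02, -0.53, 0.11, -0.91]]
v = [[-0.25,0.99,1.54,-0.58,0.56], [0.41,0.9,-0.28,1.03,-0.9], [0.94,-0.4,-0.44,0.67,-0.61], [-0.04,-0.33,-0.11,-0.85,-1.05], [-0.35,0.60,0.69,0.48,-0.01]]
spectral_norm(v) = 2.51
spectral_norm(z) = 2.52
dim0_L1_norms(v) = [1.99, 3.22, 3.06, 3.61, 3.13]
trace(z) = 0.01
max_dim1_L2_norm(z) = 2.03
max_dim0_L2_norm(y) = 1.0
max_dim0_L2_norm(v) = 1.77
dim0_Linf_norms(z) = [0.75, 0.94, 1.56, 0.68, 1.09]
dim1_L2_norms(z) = [2.03, 1.71, 1.44, 1.39, 1.09]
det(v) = -1.76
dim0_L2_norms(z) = [0.96, 1.59, 2.31, 0.79, 1.68]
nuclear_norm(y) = 5.01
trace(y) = 0.51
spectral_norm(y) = 1.01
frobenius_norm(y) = 2.24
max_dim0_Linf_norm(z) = 1.56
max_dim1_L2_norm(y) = 1.0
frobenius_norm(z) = 3.50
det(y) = -1.01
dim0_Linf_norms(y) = [0.71, 0.66, 0.79, 0.84, 0.61]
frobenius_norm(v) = 3.49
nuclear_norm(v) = 6.80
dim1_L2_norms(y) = [1.0, 1.0, 1.0, 1.0, 1.0]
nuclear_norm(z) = 6.81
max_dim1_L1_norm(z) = 3.91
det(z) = 1.77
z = v @ y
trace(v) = -0.65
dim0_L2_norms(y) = [1.0, 1.0, 1.0, 1.0, 1.0]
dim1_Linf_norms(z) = [1.56, 1.09, 1.07, 0.94, 0.91]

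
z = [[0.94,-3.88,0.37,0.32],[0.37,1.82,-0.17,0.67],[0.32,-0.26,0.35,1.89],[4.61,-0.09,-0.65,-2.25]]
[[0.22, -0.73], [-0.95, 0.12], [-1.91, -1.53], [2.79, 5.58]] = z @ [[0.13, 0.84],[-0.06, 0.41],[0.65, 1.16],[-1.16, -1.11]]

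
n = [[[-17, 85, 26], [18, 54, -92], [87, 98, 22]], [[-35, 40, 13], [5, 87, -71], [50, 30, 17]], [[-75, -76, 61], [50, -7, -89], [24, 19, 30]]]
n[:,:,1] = [[85, 54, 98], [40, 87, 30], [-76, -7, 19]]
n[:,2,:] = [[87, 98, 22], [50, 30, 17], [24, 19, 30]]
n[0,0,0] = -17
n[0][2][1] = 98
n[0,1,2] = -92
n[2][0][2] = 61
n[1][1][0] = 5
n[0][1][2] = -92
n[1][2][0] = 50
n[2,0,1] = -76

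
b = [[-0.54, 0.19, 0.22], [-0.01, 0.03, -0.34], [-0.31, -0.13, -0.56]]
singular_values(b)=[0.72, 0.62, 0.12]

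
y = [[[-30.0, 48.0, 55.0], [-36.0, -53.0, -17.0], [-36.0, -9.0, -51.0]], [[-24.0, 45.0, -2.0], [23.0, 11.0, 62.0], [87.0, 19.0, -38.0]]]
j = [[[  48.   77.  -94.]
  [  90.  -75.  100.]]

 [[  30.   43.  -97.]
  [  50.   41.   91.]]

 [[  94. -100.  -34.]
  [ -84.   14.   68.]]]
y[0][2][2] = -51.0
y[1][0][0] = -24.0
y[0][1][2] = -17.0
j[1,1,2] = 91.0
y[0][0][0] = -30.0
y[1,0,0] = -24.0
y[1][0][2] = -2.0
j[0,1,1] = -75.0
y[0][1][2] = -17.0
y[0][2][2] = -51.0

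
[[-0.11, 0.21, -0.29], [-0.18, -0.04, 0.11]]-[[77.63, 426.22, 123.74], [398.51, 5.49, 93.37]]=[[-77.74, -426.01, -124.03], [-398.69, -5.53, -93.26]]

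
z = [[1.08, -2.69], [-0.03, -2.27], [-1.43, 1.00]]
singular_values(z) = [3.87, 1.29]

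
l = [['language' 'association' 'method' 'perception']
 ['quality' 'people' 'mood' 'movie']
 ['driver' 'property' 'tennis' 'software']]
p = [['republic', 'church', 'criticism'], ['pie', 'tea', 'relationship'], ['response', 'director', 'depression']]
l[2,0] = 'driver'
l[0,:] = ['language', 'association', 'method', 'perception']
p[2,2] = 'depression'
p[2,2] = 'depression'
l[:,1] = ['association', 'people', 'property']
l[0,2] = 'method'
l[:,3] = ['perception', 'movie', 'software']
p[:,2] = ['criticism', 'relationship', 'depression']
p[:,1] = ['church', 'tea', 'director']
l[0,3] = 'perception'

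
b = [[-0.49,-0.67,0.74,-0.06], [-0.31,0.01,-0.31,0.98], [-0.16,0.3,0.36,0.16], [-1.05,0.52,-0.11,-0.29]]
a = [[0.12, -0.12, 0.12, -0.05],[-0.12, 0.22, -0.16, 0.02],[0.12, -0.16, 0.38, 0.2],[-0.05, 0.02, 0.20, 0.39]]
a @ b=[[0.01, -0.07, 0.17, -0.09],[-0.0, 0.04, -0.22, 0.19],[-0.28, 0.14, 0.25, -0.16],[-0.42, 0.3, -0.01, -0.06]]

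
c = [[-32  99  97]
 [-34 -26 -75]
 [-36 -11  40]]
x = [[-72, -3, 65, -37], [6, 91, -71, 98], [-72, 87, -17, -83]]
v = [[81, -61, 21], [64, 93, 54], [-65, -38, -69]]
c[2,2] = 40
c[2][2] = 40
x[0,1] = -3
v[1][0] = 64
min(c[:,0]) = -36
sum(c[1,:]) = -135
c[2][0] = -36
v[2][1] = -38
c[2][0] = -36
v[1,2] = 54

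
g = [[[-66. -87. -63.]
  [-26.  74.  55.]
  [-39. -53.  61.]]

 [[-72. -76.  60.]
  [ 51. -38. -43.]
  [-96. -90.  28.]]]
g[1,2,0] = -96.0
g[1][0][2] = 60.0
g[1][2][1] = -90.0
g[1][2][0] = -96.0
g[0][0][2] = -63.0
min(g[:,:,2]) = -63.0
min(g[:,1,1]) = -38.0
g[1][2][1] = -90.0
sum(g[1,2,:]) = -158.0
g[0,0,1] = -87.0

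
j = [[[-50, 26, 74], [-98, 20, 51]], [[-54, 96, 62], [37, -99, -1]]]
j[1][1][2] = -1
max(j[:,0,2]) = 74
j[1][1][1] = -99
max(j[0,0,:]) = 74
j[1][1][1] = -99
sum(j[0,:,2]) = 125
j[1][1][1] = -99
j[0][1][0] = -98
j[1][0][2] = 62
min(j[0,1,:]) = -98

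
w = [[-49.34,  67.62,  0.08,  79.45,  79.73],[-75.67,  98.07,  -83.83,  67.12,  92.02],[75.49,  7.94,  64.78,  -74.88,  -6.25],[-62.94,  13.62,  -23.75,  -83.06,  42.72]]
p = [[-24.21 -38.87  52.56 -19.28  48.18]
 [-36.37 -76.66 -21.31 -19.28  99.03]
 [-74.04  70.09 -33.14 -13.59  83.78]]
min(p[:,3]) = -19.28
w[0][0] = -49.34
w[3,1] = 13.62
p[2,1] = 70.09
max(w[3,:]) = 42.72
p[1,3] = -19.28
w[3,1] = 13.62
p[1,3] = -19.28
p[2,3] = -13.59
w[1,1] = 98.07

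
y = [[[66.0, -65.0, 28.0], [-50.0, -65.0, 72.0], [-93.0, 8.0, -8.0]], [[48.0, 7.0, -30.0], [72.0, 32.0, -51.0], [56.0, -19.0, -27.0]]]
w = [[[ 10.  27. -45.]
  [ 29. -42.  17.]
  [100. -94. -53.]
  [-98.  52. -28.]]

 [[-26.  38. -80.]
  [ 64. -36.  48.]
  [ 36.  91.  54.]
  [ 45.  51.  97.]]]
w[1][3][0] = 45.0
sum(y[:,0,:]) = 54.0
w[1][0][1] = 38.0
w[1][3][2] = 97.0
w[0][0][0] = 10.0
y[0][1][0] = -50.0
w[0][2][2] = -53.0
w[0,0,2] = -45.0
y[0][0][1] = -65.0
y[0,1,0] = -50.0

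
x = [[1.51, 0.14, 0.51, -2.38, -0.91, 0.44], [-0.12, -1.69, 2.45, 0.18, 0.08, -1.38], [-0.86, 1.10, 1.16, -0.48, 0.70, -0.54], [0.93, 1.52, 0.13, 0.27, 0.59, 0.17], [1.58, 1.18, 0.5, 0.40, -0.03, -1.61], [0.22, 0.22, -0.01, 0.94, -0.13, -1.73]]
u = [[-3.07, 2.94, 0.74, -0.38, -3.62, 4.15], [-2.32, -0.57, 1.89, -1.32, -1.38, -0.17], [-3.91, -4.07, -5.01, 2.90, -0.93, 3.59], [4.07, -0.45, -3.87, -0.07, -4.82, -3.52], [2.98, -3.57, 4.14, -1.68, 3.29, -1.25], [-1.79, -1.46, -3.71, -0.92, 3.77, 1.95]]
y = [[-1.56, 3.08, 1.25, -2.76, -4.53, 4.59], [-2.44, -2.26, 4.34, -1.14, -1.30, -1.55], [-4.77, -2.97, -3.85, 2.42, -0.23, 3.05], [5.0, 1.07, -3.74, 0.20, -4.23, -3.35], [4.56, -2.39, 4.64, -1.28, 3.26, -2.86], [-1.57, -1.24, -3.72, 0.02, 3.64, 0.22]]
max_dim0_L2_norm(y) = 9.2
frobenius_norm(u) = 17.33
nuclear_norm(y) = 38.77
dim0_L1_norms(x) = [5.22, 5.85, 4.76, 4.65, 2.44, 5.87]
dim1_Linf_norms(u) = [4.15, 2.32, 5.01, 4.82, 4.14, 3.77]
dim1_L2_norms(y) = [7.92, 5.94, 7.85, 8.32, 8.28, 5.58]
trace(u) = -3.48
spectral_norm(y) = 11.38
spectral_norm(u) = 10.99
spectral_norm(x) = 3.64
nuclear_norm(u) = 37.39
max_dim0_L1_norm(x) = 5.87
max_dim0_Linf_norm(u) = 5.01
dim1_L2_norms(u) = [7.01, 3.6, 8.89, 8.21, 7.35, 6.16]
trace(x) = -0.51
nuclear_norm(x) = 13.14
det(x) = 0.07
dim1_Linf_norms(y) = [4.59, 4.34, 4.77, 5.0, 4.64, 3.72]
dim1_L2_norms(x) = [3.04, 3.29, 2.08, 1.91, 2.63, 2.0]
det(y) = -21441.98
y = u + x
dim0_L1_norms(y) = [19.9, 13.01, 21.54, 7.82, 17.19, 15.62]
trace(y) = -3.99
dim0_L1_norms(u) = [18.14, 13.06, 19.36, 7.27, 17.81, 14.63]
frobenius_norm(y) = 18.12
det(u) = -20179.53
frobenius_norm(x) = 6.24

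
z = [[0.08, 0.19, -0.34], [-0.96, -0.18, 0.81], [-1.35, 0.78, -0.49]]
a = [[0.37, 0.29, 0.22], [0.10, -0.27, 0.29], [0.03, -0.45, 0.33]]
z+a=[[0.45, 0.48, -0.12], [-0.86, -0.45, 1.1], [-1.32, 0.33, -0.16]]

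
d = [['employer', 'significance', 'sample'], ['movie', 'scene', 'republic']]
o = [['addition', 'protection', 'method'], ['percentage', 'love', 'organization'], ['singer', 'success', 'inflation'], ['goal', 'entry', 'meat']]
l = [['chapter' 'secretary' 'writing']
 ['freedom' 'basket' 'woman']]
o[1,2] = 'organization'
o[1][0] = 'percentage'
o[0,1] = 'protection'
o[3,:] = ['goal', 'entry', 'meat']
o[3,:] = ['goal', 'entry', 'meat']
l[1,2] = 'woman'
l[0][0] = 'chapter'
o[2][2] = 'inflation'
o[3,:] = ['goal', 'entry', 'meat']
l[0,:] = ['chapter', 'secretary', 'writing']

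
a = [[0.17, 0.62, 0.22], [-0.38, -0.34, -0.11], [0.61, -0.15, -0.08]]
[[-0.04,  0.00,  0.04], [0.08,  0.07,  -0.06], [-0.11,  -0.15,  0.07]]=a @ [[-0.19, -0.22, 0.13],  [0.01, -0.04, -0.01],  [-0.07, 0.29, 0.11]]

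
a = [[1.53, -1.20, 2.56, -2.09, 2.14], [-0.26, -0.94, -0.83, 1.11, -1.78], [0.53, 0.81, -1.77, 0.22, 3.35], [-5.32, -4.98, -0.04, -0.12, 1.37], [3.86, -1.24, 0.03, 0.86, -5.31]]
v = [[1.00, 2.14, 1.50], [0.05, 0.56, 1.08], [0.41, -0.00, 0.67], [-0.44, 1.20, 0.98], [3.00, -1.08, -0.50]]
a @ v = [[9.86,-2.22,-0.40], [-6.48,2.17,0.02], [9.80,-1.77,-0.98], [-1.42,-15.80,-14.19], [-12.5,14.33,7.97]]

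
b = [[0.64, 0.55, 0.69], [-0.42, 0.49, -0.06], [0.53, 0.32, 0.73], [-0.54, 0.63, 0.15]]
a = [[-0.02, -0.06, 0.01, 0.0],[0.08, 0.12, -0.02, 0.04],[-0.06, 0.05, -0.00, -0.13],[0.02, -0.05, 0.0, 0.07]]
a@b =[[0.02, -0.04, -0.00],[-0.03, 0.12, 0.04],[0.01, -0.09, -0.06],[-0.0, 0.03, 0.03]]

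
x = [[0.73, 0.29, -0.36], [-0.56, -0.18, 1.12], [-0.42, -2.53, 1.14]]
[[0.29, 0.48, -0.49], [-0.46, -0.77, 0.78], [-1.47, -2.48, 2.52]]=x @ [[0.07, 0.12, -0.12], [0.43, 0.73, -0.74], [-0.31, -0.51, 0.52]]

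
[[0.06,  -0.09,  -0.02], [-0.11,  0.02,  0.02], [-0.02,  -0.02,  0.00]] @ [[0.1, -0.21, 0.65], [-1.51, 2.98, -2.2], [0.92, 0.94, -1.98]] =[[0.12, -0.3, 0.28], [-0.02, 0.1, -0.16], [0.03, -0.06, 0.03]]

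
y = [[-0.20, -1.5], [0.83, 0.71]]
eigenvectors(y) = [[0.80+0.00j, (0.8-0j)], [(-0.24-0.54j), -0.24+0.54j]]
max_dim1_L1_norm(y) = 1.7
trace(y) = 0.51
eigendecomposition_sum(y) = [[-0.10+0.57j, (-0.75+0.19j)],[0.41-0.10j, (0.36+0.45j)]] + [[(-0.1-0.57j), -0.75-0.19j], [0.41+0.10j, 0.36-0.45j]]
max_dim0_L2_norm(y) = 1.66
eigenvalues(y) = [(0.26+1.02j), (0.26-1.02j)]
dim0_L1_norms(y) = [1.03, 2.21]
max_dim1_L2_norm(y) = 1.51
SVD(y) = [[0.84,  -0.54], [-0.54,  -0.84]] @ diag([1.7576033575910712, 0.6275591106697392]) @ [[-0.35,-0.94], [-0.94,0.35]]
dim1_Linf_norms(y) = [1.5, 0.83]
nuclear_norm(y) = 2.39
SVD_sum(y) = [[-0.52, -1.38], [0.34, 0.90]] + [[0.32, -0.12], [0.49, -0.19]]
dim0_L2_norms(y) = [0.85, 1.66]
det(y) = 1.10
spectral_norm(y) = 1.76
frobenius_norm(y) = 1.87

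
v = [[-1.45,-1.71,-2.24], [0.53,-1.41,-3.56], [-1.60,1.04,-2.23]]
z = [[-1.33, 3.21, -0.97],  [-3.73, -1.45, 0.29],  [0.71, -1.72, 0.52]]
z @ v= [[5.18, -3.26, -6.29], [4.18, 8.72, 12.87], [-2.77, 1.75, 3.37]]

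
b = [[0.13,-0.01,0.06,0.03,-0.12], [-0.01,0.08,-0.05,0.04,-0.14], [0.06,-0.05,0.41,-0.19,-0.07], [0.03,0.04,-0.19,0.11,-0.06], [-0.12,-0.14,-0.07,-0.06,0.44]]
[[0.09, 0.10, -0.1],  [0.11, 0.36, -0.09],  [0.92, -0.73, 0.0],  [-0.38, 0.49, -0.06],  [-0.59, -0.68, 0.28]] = b @ [[-1.11, -1.08, -0.02], [0.62, -0.87, -0.01], [1.86, -1.21, -0.23], [-0.87, 1.90, -0.69], [-1.27, -2.05, 0.50]]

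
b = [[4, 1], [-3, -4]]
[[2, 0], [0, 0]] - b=[[-2, -1], [3, 4]]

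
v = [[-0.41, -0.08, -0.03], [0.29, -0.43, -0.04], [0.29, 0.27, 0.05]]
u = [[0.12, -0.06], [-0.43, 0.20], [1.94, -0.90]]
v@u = [[-0.07,0.04], [0.14,-0.07], [0.02,-0.01]]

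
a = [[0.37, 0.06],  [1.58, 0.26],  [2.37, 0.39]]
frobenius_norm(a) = 2.91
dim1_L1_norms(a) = [0.43, 1.84, 2.76]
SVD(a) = [[-0.13, 0.99], [-0.55, -0.07], [-0.83, -0.11]] @ diag([2.9109275580550715, 0.0008670383726455095]) @ [[-0.99, -0.16], [0.16, -0.99]]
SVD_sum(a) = [[0.37, 0.06], [1.58, 0.26], [2.37, 0.39]] + [[0.0, -0.0], [-0.00, 0.0], [-0.0, 0.00]]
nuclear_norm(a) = 2.91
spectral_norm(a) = 2.91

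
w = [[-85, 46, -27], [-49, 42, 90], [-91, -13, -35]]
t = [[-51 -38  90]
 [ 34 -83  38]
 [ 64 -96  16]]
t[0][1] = -38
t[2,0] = 64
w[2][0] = -91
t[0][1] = -38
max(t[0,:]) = 90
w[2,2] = -35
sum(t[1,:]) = -11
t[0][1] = -38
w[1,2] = 90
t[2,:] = [64, -96, 16]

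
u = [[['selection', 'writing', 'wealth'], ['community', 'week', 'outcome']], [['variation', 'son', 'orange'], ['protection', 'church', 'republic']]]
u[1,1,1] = 'church'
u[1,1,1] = 'church'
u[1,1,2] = 'republic'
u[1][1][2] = 'republic'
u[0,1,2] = 'outcome'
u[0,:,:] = [['selection', 'writing', 'wealth'], ['community', 'week', 'outcome']]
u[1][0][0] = 'variation'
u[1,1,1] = 'church'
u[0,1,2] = 'outcome'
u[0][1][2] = 'outcome'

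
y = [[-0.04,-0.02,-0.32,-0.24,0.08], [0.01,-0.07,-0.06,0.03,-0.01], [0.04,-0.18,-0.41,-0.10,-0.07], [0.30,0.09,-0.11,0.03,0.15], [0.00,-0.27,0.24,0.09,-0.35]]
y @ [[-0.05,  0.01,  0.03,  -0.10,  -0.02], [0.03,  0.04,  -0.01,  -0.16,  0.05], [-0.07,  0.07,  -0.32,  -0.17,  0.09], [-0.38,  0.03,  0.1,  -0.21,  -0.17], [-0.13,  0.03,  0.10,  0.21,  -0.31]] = [[0.1, -0.03, 0.09, 0.13, -0.01], [-0.01, -0.01, 0.02, 0.01, -0.01], [0.07, -0.04, 0.12, 0.1, -0.01], [-0.04, 0.00, 0.06, -0.00, -0.06], [-0.01, -0.0, -0.10, -0.09, 0.1]]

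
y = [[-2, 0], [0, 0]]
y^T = [[-2, 0], [0, 0]]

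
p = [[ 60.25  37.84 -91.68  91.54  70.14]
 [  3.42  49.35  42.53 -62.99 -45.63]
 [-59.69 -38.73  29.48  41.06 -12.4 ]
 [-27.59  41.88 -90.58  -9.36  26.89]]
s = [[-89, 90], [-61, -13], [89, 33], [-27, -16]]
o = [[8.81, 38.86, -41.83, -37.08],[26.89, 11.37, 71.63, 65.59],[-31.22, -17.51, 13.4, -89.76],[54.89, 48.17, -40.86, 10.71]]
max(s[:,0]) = 89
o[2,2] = 13.4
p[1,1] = 49.35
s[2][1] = 33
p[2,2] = 29.48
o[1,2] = 71.63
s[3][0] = -27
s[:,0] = [-89, -61, 89, -27]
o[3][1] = 48.17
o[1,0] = 26.89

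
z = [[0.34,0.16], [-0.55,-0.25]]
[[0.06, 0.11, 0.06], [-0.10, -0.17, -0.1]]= z@[[0.07, 0.24, 0.03], [0.25, 0.17, 0.32]]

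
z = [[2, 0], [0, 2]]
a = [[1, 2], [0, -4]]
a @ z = [[2, 4], [0, -8]]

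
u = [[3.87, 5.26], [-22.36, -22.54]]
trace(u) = -18.67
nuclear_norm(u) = 33.34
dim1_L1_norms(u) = [9.13, 44.9]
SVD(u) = [[-0.2, 0.98], [0.98, 0.2]] @ diag([32.400405961255004, 0.9377598551182847]) @ [[-0.70, -0.71], [-0.71, 0.7]]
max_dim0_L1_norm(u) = 27.8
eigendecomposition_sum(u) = [[-2.48,-0.63],[2.67,0.68]] + [[6.35, 5.89],[-25.03, -23.22]]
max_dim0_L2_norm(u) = 23.15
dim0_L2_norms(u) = [22.69, 23.15]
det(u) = 30.38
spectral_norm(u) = 32.40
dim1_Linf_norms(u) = [5.26, 22.54]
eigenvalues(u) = [-1.8, -16.87]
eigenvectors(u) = [[0.68, -0.25], [-0.73, 0.97]]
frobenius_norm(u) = 32.41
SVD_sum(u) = [[4.53, 4.62], [-22.23, -22.67]] + [[-0.66, 0.64], [-0.13, 0.13]]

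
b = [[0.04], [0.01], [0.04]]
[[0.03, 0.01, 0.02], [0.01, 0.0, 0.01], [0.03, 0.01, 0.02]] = b@ [[0.66, 0.20, 0.62]]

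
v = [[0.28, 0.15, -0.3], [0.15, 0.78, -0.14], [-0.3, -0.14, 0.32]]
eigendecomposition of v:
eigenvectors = [[0.73, -0.56, 0.38], [-0.02, 0.55, 0.84], [0.68, 0.62, -0.39]]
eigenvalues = [-0.0, 0.47, 0.91]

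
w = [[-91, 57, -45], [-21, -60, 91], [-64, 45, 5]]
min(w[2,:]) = -64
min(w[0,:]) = -91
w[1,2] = 91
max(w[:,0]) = -21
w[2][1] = 45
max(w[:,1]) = 57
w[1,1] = -60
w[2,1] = 45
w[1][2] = 91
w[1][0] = -21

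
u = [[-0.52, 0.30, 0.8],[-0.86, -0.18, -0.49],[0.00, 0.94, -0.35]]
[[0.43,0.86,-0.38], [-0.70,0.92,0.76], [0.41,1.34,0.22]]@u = [[-0.96, -0.38, 0.06],[-0.43, 0.34, -1.28],[-1.37, 0.09, -0.41]]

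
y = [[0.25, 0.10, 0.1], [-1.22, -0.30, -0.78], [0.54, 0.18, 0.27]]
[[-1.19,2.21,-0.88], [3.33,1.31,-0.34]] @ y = [[-3.47, -0.94, -2.08],[-0.95, -0.12, -0.78]]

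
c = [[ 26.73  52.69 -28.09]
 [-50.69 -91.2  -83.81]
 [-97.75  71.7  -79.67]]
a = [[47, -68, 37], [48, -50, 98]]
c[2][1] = 71.7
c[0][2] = -28.09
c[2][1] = 71.7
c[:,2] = [-28.09, -83.81, -79.67]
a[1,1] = -50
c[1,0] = -50.69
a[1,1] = -50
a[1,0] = 48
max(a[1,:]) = 98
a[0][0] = 47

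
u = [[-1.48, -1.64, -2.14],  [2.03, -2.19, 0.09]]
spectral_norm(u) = 3.11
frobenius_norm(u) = 4.29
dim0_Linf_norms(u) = [2.03, 2.19, 2.14]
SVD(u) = [[-0.88, -0.47], [-0.47, 0.88]] @ diag([3.109490856173137, 2.952247722562531]) @ [[0.11,0.80,0.59], [0.84,-0.39,0.37]]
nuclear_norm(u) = 6.06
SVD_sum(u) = [[-0.31, -2.19, -1.63],[-0.17, -1.16, -0.87]] + [[-1.17,  0.55,  -0.51], [2.20,  -1.03,  0.96]]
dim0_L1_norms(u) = [3.51, 3.83, 2.23]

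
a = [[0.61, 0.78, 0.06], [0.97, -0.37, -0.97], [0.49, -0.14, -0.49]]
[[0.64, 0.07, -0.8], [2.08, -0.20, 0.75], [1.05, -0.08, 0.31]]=a@[[1.22,-0.38,0.61], [-0.07,0.41,-1.54], [-0.9,-0.33,0.42]]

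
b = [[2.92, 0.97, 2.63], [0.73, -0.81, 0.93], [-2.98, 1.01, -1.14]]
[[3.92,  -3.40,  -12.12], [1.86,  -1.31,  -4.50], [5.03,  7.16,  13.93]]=b @ [[-3.50,  -2.66,  -4.03], [0.51,  0.79,  1.24], [5.19,  1.37,  -0.59]]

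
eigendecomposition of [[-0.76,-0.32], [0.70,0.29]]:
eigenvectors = [[-0.73,0.39],[0.68,-0.92]]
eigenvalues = [-0.46, -0.01]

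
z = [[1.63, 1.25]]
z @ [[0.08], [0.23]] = [[0.42]]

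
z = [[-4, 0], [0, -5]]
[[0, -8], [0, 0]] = z @ [[0, 2], [0, 0]]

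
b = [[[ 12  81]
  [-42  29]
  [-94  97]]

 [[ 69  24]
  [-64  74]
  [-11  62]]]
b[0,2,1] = 97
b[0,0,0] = 12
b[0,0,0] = 12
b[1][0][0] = 69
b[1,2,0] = -11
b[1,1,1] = 74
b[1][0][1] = 24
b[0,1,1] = 29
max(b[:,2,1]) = 97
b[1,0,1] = 24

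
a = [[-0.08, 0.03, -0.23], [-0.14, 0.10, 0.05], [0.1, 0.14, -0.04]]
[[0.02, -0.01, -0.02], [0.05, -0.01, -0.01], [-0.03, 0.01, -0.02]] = a @ [[-0.31,0.08,0.01], [0.03,0.04,-0.16], [0.01,0.01,0.08]]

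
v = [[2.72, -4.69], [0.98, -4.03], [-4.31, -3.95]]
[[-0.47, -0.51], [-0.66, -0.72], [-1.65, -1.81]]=v@[[0.19, 0.21],[0.21, 0.23]]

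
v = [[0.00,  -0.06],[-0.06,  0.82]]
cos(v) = [[1.0, 0.02], [0.02, 0.68]]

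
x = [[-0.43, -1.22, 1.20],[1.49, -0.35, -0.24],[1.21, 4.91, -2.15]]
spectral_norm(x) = 5.74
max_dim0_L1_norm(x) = 6.48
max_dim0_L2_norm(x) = 5.07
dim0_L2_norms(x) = [1.97, 5.07, 2.47]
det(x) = 4.90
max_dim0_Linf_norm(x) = 4.91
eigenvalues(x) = [(0.78+0j), (-1.86+1.68j), (-1.86-1.68j)]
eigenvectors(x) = [[(0.42+0j), -0.38-0.17j, (-0.38+0.17j)], [(0.38+0j), 0.14+0.33j, 0.14-0.33j], [(0.82+0j), 0.84+0.00j, 0.84-0.00j]]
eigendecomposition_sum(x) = [[(0.36+0j), (0.18-0j), 0.13+0.00j], [(0.33+0j), 0.17-0.00j, 0.12+0.00j], [0.69+0.00j, 0.36-0.00j, 0.25+0.00j]] + [[(-0.39+0.57j), -0.70-1.22j, 0.53+0.27j], [(0.58-0.13j), -0.26+1.18j, -0.18-0.48j], [0.26-1.37j, 2.28+1.66j, (-1.2-0.07j)]] + [[-0.39-0.57j, -0.70+1.22j, (0.53-0.27j)], [(0.58+0.13j), (-0.26-1.18j), -0.18+0.48j], [(0.26+1.37j), 2.28-1.66j, (-1.2+0.07j)]]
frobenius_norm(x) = 5.98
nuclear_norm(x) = 7.85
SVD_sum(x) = [[-0.38, -1.47, 0.7], [0.03, 0.12, -0.06], [1.26, 4.82, -2.31]] + [[-0.19, 0.07, 0.03],[1.44, -0.5, -0.25],[-0.09, 0.03, 0.02]] + [[0.15, 0.18, 0.46], [0.02, 0.03, 0.07], [0.04, 0.06, 0.14]]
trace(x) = -2.93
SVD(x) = [[-0.29, 0.13, 0.95],  [0.02, -0.99, 0.14],  [0.96, 0.06, 0.29]] @ diag([5.7428310970956575, 1.5581605651439858, 0.5479294146706069]) @ [[0.23, 0.88, -0.42],  [-0.93, 0.32, 0.16],  [0.28, 0.35, 0.89]]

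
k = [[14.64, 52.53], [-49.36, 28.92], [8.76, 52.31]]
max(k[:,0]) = 14.64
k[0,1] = 52.53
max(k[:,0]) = 14.64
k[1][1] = 28.92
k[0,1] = 52.53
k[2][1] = 52.31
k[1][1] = 28.92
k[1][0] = -49.36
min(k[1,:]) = -49.36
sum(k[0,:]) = 67.17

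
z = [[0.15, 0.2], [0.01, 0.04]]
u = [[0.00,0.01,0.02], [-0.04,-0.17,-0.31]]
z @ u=[[-0.01,  -0.03,  -0.06], [-0.0,  -0.01,  -0.01]]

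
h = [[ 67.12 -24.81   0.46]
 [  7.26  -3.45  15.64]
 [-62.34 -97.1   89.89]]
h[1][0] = 7.26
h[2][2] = 89.89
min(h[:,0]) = -62.34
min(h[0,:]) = -24.81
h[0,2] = 0.46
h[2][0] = -62.34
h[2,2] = 89.89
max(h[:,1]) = -3.45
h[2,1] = -97.1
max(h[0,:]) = 67.12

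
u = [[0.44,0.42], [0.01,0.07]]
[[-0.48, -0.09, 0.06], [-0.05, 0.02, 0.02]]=u @[[-0.53, -0.58, -0.16], [-0.59, 0.39, 0.32]]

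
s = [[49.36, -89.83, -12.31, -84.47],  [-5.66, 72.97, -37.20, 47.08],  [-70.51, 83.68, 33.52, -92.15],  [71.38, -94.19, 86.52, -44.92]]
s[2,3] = -92.15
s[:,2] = [-12.31, -37.2, 33.52, 86.52]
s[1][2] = -37.2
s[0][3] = -84.47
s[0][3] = -84.47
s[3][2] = 86.52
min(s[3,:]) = -94.19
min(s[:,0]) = -70.51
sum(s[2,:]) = -45.46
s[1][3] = 47.08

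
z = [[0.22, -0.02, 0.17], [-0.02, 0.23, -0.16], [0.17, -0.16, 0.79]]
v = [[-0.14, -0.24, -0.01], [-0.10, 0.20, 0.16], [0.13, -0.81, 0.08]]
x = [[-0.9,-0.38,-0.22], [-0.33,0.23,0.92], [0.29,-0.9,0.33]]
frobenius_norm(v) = 0.91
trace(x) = -0.34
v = z @ x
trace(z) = 1.24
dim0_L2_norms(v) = [0.22, 0.87, 0.18]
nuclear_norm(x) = 3.01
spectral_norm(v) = 0.88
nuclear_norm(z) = 1.24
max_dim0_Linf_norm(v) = 0.81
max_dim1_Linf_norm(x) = 0.92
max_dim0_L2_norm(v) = 0.87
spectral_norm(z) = 0.88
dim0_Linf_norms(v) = [0.14, 0.81, 0.16]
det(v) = -0.03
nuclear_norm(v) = 1.24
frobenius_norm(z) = 0.91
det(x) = -1.01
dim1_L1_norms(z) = [0.41, 0.41, 1.12]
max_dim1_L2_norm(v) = 0.82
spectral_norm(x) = 1.01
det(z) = 0.03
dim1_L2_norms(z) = [0.28, 0.28, 0.82]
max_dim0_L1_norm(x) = 1.52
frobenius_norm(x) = 1.74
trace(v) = 0.14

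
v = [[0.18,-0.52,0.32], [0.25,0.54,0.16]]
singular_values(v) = [0.76, 0.46]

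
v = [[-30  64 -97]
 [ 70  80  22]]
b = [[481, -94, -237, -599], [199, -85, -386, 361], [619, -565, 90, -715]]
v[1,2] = 22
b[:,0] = [481, 199, 619]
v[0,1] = 64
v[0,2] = -97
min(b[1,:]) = -386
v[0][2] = -97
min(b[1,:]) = -386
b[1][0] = 199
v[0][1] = 64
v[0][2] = -97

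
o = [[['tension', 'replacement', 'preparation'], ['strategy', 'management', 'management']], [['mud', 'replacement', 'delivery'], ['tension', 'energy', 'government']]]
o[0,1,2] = 'management'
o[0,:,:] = [['tension', 'replacement', 'preparation'], ['strategy', 'management', 'management']]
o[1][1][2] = 'government'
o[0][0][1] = 'replacement'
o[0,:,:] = [['tension', 'replacement', 'preparation'], ['strategy', 'management', 'management']]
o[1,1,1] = 'energy'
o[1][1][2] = 'government'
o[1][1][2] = 'government'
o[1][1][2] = 'government'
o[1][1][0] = 'tension'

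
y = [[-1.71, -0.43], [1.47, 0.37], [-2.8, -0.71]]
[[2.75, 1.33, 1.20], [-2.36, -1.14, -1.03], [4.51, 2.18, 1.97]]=y @ [[-1.11, -0.96, -0.34], [-1.98, 0.72, -1.44]]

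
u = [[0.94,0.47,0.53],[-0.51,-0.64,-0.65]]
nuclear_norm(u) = 1.86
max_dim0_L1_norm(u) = 1.45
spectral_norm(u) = 1.54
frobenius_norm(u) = 1.57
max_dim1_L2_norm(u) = 1.18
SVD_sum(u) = [[0.78, 0.58, 0.62], [-0.69, -0.51, -0.55]] + [[0.16, -0.11, -0.09], [0.18, -0.13, -0.1]]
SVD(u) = [[-0.75, 0.66], [0.66, 0.75]] @ diag([1.5404590585861322, 0.323397416223334]) @ [[-0.68, -0.50, -0.54], [0.73, -0.53, -0.43]]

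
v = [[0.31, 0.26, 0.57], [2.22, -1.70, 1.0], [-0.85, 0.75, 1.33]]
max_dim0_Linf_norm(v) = 2.22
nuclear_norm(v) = 5.10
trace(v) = -0.06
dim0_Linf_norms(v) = [2.22, 1.7, 1.33]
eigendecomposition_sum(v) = [[-0.10, 0.1, -0.01],[1.87, -1.90, 0.25],[-0.44, 0.45, -0.06]] + [[0.82,-0.09,-0.56], [0.82,-0.09,-0.56], [0.12,-0.01,-0.08]] + [[-0.41,  0.25,  1.14], [-0.47,  0.28,  1.32], [-0.53,  0.32,  1.47]]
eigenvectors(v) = [[0.05, -0.70, 0.50], [-0.97, -0.71, 0.58], [0.23, -0.1, 0.64]]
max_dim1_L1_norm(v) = 4.92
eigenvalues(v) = [-2.05, 0.65, 1.34]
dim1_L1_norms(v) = [1.14, 4.92, 2.93]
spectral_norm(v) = 3.06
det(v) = -1.80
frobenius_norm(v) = 3.52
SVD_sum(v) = [[0.16, -0.12, 0.04], [2.29, -1.75, 0.61], [-0.64, 0.49, -0.17]] + [[-0.05, 0.13, 0.57], [-0.04, 0.09, 0.38], [-0.14, 0.34, 1.49]] + [[0.20,0.25,-0.04], [-0.03,-0.04,0.01], [-0.07,-0.09,0.01]]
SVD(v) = [[-0.07, -0.35, 0.94], [-0.96, -0.23, -0.15], [0.27, -0.91, -0.32]] @ diag([3.06449178971916, 1.6879407691694863, 0.3473413746149196]) @ [[-0.78, 0.59, -0.21], [0.09, -0.22, -0.97], [0.62, 0.77, -0.12]]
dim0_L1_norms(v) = [3.38, 2.71, 2.9]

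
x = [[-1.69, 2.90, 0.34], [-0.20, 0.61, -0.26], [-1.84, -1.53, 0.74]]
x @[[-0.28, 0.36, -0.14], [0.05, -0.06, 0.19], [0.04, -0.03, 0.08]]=[[0.63, -0.79, 0.81], [0.08, -0.1, 0.12], [0.47, -0.59, 0.03]]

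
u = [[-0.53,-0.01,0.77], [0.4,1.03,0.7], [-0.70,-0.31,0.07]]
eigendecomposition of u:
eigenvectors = [[-0.63+0.00j, (-0.63-0j), (-0.16+0j)], [(0.2+0.43j), 0.20-0.43j, 0.95+0.00j], [-0.35-0.51j, -0.35+0.51j, -0.26+0.00j]]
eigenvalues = [(-0.1+0.63j), (-0.1-0.63j), (0.77+0j)]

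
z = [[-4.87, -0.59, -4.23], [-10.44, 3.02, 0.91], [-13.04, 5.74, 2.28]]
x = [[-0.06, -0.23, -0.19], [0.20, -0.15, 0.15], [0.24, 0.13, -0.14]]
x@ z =[[5.17, -1.75, -0.39], [-1.36, 0.29, -0.64], [-0.70, -0.55, -1.22]]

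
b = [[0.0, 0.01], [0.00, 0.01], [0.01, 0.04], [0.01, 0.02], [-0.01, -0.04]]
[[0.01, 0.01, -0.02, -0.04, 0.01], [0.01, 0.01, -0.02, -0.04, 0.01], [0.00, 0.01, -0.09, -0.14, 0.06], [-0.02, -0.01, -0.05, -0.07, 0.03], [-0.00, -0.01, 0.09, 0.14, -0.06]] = b@[[-3.48, -2.39, -0.87, 0.62, 0.34], [0.92, 0.79, -2.13, -3.57, 1.37]]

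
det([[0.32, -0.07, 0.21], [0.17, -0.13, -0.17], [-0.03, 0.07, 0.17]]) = 0.000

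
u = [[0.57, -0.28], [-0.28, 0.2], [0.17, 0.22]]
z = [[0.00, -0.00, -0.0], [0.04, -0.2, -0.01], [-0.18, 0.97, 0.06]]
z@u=[[0.0, 0.0], [0.08, -0.05], [-0.36, 0.26]]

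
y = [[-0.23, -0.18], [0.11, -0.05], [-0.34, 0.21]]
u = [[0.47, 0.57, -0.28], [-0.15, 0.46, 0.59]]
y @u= [[-0.08,-0.21,-0.04], [0.06,0.04,-0.06], [-0.19,-0.1,0.22]]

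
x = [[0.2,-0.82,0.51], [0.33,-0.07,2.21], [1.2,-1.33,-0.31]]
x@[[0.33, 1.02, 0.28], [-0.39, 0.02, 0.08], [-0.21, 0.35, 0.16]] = [[0.28, 0.37, 0.07], [-0.33, 1.11, 0.44], [0.98, 1.09, 0.18]]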